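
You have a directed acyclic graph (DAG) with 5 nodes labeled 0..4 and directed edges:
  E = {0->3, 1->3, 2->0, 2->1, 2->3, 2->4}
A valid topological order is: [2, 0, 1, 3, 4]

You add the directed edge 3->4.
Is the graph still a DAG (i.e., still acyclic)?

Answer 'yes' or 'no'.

Answer: yes

Derivation:
Given toposort: [2, 0, 1, 3, 4]
Position of 3: index 3; position of 4: index 4
New edge 3->4: forward
Forward edge: respects the existing order. Still a DAG, same toposort still valid.
Still a DAG? yes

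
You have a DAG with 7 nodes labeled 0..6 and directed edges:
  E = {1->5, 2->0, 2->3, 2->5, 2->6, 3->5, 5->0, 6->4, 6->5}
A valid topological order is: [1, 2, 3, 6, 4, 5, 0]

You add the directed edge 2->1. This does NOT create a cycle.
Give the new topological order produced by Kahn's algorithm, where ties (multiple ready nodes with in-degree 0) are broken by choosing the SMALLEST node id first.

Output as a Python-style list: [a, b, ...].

Old toposort: [1, 2, 3, 6, 4, 5, 0]
Added edge: 2->1
Position of 2 (1) > position of 1 (0). Must reorder: 2 must now come before 1.
Run Kahn's algorithm (break ties by smallest node id):
  initial in-degrees: [2, 1, 0, 1, 1, 4, 1]
  ready (indeg=0): [2]
  pop 2: indeg[0]->1; indeg[1]->0; indeg[3]->0; indeg[5]->3; indeg[6]->0 | ready=[1, 3, 6] | order so far=[2]
  pop 1: indeg[5]->2 | ready=[3, 6] | order so far=[2, 1]
  pop 3: indeg[5]->1 | ready=[6] | order so far=[2, 1, 3]
  pop 6: indeg[4]->0; indeg[5]->0 | ready=[4, 5] | order so far=[2, 1, 3, 6]
  pop 4: no out-edges | ready=[5] | order so far=[2, 1, 3, 6, 4]
  pop 5: indeg[0]->0 | ready=[0] | order so far=[2, 1, 3, 6, 4, 5]
  pop 0: no out-edges | ready=[] | order so far=[2, 1, 3, 6, 4, 5, 0]
  Result: [2, 1, 3, 6, 4, 5, 0]

Answer: [2, 1, 3, 6, 4, 5, 0]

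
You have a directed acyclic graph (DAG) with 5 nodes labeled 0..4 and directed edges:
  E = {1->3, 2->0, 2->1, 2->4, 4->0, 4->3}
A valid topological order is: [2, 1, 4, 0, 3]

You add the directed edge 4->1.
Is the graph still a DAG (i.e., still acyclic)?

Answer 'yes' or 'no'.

Answer: yes

Derivation:
Given toposort: [2, 1, 4, 0, 3]
Position of 4: index 2; position of 1: index 1
New edge 4->1: backward (u after v in old order)
Backward edge: old toposort is now invalid. Check if this creates a cycle.
Does 1 already reach 4? Reachable from 1: [1, 3]. NO -> still a DAG (reorder needed).
Still a DAG? yes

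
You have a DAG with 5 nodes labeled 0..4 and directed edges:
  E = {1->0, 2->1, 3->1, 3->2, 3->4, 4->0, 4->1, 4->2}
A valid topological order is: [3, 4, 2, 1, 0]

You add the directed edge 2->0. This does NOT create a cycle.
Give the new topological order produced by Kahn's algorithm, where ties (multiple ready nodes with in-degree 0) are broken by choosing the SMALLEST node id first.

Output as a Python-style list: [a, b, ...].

Old toposort: [3, 4, 2, 1, 0]
Added edge: 2->0
Position of 2 (2) < position of 0 (4). Old order still valid.
Run Kahn's algorithm (break ties by smallest node id):
  initial in-degrees: [3, 3, 2, 0, 1]
  ready (indeg=0): [3]
  pop 3: indeg[1]->2; indeg[2]->1; indeg[4]->0 | ready=[4] | order so far=[3]
  pop 4: indeg[0]->2; indeg[1]->1; indeg[2]->0 | ready=[2] | order so far=[3, 4]
  pop 2: indeg[0]->1; indeg[1]->0 | ready=[1] | order so far=[3, 4, 2]
  pop 1: indeg[0]->0 | ready=[0] | order so far=[3, 4, 2, 1]
  pop 0: no out-edges | ready=[] | order so far=[3, 4, 2, 1, 0]
  Result: [3, 4, 2, 1, 0]

Answer: [3, 4, 2, 1, 0]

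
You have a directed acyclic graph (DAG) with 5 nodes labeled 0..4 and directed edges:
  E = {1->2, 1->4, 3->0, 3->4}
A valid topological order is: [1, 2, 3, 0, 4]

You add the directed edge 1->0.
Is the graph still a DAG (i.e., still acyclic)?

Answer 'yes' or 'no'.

Given toposort: [1, 2, 3, 0, 4]
Position of 1: index 0; position of 0: index 3
New edge 1->0: forward
Forward edge: respects the existing order. Still a DAG, same toposort still valid.
Still a DAG? yes

Answer: yes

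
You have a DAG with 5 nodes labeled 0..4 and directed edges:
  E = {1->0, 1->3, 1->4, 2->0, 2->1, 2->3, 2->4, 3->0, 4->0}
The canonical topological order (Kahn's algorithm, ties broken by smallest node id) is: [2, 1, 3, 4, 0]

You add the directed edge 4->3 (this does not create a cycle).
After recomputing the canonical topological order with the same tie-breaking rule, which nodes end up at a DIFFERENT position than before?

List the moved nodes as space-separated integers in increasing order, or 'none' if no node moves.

Old toposort: [2, 1, 3, 4, 0]
Added edge 4->3
Recompute Kahn (smallest-id tiebreak):
  initial in-degrees: [4, 1, 0, 3, 2]
  ready (indeg=0): [2]
  pop 2: indeg[0]->3; indeg[1]->0; indeg[3]->2; indeg[4]->1 | ready=[1] | order so far=[2]
  pop 1: indeg[0]->2; indeg[3]->1; indeg[4]->0 | ready=[4] | order so far=[2, 1]
  pop 4: indeg[0]->1; indeg[3]->0 | ready=[3] | order so far=[2, 1, 4]
  pop 3: indeg[0]->0 | ready=[0] | order so far=[2, 1, 4, 3]
  pop 0: no out-edges | ready=[] | order so far=[2, 1, 4, 3, 0]
New canonical toposort: [2, 1, 4, 3, 0]
Compare positions:
  Node 0: index 4 -> 4 (same)
  Node 1: index 1 -> 1 (same)
  Node 2: index 0 -> 0 (same)
  Node 3: index 2 -> 3 (moved)
  Node 4: index 3 -> 2 (moved)
Nodes that changed position: 3 4

Answer: 3 4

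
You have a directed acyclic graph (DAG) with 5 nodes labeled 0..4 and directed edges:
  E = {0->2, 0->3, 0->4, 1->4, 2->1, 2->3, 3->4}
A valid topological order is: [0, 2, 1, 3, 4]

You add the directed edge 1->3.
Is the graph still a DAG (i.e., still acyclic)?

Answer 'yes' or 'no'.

Answer: yes

Derivation:
Given toposort: [0, 2, 1, 3, 4]
Position of 1: index 2; position of 3: index 3
New edge 1->3: forward
Forward edge: respects the existing order. Still a DAG, same toposort still valid.
Still a DAG? yes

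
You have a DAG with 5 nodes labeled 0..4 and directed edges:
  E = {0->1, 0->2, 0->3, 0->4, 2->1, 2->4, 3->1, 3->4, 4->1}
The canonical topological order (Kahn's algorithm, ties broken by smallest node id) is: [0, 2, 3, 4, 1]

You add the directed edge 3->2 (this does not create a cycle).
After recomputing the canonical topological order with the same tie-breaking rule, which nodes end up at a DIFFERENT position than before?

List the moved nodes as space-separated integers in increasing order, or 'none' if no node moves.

Answer: 2 3

Derivation:
Old toposort: [0, 2, 3, 4, 1]
Added edge 3->2
Recompute Kahn (smallest-id tiebreak):
  initial in-degrees: [0, 4, 2, 1, 3]
  ready (indeg=0): [0]
  pop 0: indeg[1]->3; indeg[2]->1; indeg[3]->0; indeg[4]->2 | ready=[3] | order so far=[0]
  pop 3: indeg[1]->2; indeg[2]->0; indeg[4]->1 | ready=[2] | order so far=[0, 3]
  pop 2: indeg[1]->1; indeg[4]->0 | ready=[4] | order so far=[0, 3, 2]
  pop 4: indeg[1]->0 | ready=[1] | order so far=[0, 3, 2, 4]
  pop 1: no out-edges | ready=[] | order so far=[0, 3, 2, 4, 1]
New canonical toposort: [0, 3, 2, 4, 1]
Compare positions:
  Node 0: index 0 -> 0 (same)
  Node 1: index 4 -> 4 (same)
  Node 2: index 1 -> 2 (moved)
  Node 3: index 2 -> 1 (moved)
  Node 4: index 3 -> 3 (same)
Nodes that changed position: 2 3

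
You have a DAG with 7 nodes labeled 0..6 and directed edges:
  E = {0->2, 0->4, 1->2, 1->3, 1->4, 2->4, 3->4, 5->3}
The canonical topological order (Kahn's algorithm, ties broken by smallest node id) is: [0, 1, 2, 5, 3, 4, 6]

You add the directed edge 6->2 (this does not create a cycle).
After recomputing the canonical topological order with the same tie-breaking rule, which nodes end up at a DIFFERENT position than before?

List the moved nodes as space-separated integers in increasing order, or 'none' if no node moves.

Answer: 2 3 4 5 6

Derivation:
Old toposort: [0, 1, 2, 5, 3, 4, 6]
Added edge 6->2
Recompute Kahn (smallest-id tiebreak):
  initial in-degrees: [0, 0, 3, 2, 4, 0, 0]
  ready (indeg=0): [0, 1, 5, 6]
  pop 0: indeg[2]->2; indeg[4]->3 | ready=[1, 5, 6] | order so far=[0]
  pop 1: indeg[2]->1; indeg[3]->1; indeg[4]->2 | ready=[5, 6] | order so far=[0, 1]
  pop 5: indeg[3]->0 | ready=[3, 6] | order so far=[0, 1, 5]
  pop 3: indeg[4]->1 | ready=[6] | order so far=[0, 1, 5, 3]
  pop 6: indeg[2]->0 | ready=[2] | order so far=[0, 1, 5, 3, 6]
  pop 2: indeg[4]->0 | ready=[4] | order so far=[0, 1, 5, 3, 6, 2]
  pop 4: no out-edges | ready=[] | order so far=[0, 1, 5, 3, 6, 2, 4]
New canonical toposort: [0, 1, 5, 3, 6, 2, 4]
Compare positions:
  Node 0: index 0 -> 0 (same)
  Node 1: index 1 -> 1 (same)
  Node 2: index 2 -> 5 (moved)
  Node 3: index 4 -> 3 (moved)
  Node 4: index 5 -> 6 (moved)
  Node 5: index 3 -> 2 (moved)
  Node 6: index 6 -> 4 (moved)
Nodes that changed position: 2 3 4 5 6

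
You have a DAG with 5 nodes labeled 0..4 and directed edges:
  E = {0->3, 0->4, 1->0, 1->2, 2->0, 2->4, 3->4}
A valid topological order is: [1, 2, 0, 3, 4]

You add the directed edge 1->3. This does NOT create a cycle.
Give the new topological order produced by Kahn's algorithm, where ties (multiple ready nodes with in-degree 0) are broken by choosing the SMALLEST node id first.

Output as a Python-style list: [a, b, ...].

Answer: [1, 2, 0, 3, 4]

Derivation:
Old toposort: [1, 2, 0, 3, 4]
Added edge: 1->3
Position of 1 (0) < position of 3 (3). Old order still valid.
Run Kahn's algorithm (break ties by smallest node id):
  initial in-degrees: [2, 0, 1, 2, 3]
  ready (indeg=0): [1]
  pop 1: indeg[0]->1; indeg[2]->0; indeg[3]->1 | ready=[2] | order so far=[1]
  pop 2: indeg[0]->0; indeg[4]->2 | ready=[0] | order so far=[1, 2]
  pop 0: indeg[3]->0; indeg[4]->1 | ready=[3] | order so far=[1, 2, 0]
  pop 3: indeg[4]->0 | ready=[4] | order so far=[1, 2, 0, 3]
  pop 4: no out-edges | ready=[] | order so far=[1, 2, 0, 3, 4]
  Result: [1, 2, 0, 3, 4]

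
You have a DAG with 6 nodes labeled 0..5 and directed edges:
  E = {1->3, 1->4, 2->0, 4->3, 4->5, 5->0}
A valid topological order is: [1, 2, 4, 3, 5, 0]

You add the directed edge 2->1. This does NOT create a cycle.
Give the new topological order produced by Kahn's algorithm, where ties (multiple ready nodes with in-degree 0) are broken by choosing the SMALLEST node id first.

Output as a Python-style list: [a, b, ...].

Old toposort: [1, 2, 4, 3, 5, 0]
Added edge: 2->1
Position of 2 (1) > position of 1 (0). Must reorder: 2 must now come before 1.
Run Kahn's algorithm (break ties by smallest node id):
  initial in-degrees: [2, 1, 0, 2, 1, 1]
  ready (indeg=0): [2]
  pop 2: indeg[0]->1; indeg[1]->0 | ready=[1] | order so far=[2]
  pop 1: indeg[3]->1; indeg[4]->0 | ready=[4] | order so far=[2, 1]
  pop 4: indeg[3]->0; indeg[5]->0 | ready=[3, 5] | order so far=[2, 1, 4]
  pop 3: no out-edges | ready=[5] | order so far=[2, 1, 4, 3]
  pop 5: indeg[0]->0 | ready=[0] | order so far=[2, 1, 4, 3, 5]
  pop 0: no out-edges | ready=[] | order so far=[2, 1, 4, 3, 5, 0]
  Result: [2, 1, 4, 3, 5, 0]

Answer: [2, 1, 4, 3, 5, 0]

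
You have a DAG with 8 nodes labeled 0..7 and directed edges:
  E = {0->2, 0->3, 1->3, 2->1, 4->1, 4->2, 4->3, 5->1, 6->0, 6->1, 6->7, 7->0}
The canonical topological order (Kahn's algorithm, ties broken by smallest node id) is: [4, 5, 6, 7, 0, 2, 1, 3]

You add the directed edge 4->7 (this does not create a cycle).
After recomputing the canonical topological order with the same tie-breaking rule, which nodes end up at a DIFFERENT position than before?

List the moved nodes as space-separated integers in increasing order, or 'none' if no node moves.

Answer: none

Derivation:
Old toposort: [4, 5, 6, 7, 0, 2, 1, 3]
Added edge 4->7
Recompute Kahn (smallest-id tiebreak):
  initial in-degrees: [2, 4, 2, 3, 0, 0, 0, 2]
  ready (indeg=0): [4, 5, 6]
  pop 4: indeg[1]->3; indeg[2]->1; indeg[3]->2; indeg[7]->1 | ready=[5, 6] | order so far=[4]
  pop 5: indeg[1]->2 | ready=[6] | order so far=[4, 5]
  pop 6: indeg[0]->1; indeg[1]->1; indeg[7]->0 | ready=[7] | order so far=[4, 5, 6]
  pop 7: indeg[0]->0 | ready=[0] | order so far=[4, 5, 6, 7]
  pop 0: indeg[2]->0; indeg[3]->1 | ready=[2] | order so far=[4, 5, 6, 7, 0]
  pop 2: indeg[1]->0 | ready=[1] | order so far=[4, 5, 6, 7, 0, 2]
  pop 1: indeg[3]->0 | ready=[3] | order so far=[4, 5, 6, 7, 0, 2, 1]
  pop 3: no out-edges | ready=[] | order so far=[4, 5, 6, 7, 0, 2, 1, 3]
New canonical toposort: [4, 5, 6, 7, 0, 2, 1, 3]
Compare positions:
  Node 0: index 4 -> 4 (same)
  Node 1: index 6 -> 6 (same)
  Node 2: index 5 -> 5 (same)
  Node 3: index 7 -> 7 (same)
  Node 4: index 0 -> 0 (same)
  Node 5: index 1 -> 1 (same)
  Node 6: index 2 -> 2 (same)
  Node 7: index 3 -> 3 (same)
Nodes that changed position: none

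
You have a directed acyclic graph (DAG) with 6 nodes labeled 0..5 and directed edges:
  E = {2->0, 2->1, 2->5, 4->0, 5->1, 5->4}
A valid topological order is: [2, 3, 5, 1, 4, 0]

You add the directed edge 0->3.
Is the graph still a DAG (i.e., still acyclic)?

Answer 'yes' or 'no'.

Answer: yes

Derivation:
Given toposort: [2, 3, 5, 1, 4, 0]
Position of 0: index 5; position of 3: index 1
New edge 0->3: backward (u after v in old order)
Backward edge: old toposort is now invalid. Check if this creates a cycle.
Does 3 already reach 0? Reachable from 3: [3]. NO -> still a DAG (reorder needed).
Still a DAG? yes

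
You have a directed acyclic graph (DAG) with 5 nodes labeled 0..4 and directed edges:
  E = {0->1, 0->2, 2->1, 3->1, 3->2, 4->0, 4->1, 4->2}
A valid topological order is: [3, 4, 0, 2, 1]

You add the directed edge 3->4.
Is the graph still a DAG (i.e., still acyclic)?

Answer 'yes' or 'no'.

Given toposort: [3, 4, 0, 2, 1]
Position of 3: index 0; position of 4: index 1
New edge 3->4: forward
Forward edge: respects the existing order. Still a DAG, same toposort still valid.
Still a DAG? yes

Answer: yes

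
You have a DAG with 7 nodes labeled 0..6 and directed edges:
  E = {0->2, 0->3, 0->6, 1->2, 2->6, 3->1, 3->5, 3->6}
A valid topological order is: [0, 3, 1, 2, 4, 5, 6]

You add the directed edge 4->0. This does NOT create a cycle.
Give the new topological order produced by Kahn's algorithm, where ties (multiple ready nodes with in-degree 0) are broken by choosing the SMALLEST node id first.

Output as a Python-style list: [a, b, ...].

Old toposort: [0, 3, 1, 2, 4, 5, 6]
Added edge: 4->0
Position of 4 (4) > position of 0 (0). Must reorder: 4 must now come before 0.
Run Kahn's algorithm (break ties by smallest node id):
  initial in-degrees: [1, 1, 2, 1, 0, 1, 3]
  ready (indeg=0): [4]
  pop 4: indeg[0]->0 | ready=[0] | order so far=[4]
  pop 0: indeg[2]->1; indeg[3]->0; indeg[6]->2 | ready=[3] | order so far=[4, 0]
  pop 3: indeg[1]->0; indeg[5]->0; indeg[6]->1 | ready=[1, 5] | order so far=[4, 0, 3]
  pop 1: indeg[2]->0 | ready=[2, 5] | order so far=[4, 0, 3, 1]
  pop 2: indeg[6]->0 | ready=[5, 6] | order so far=[4, 0, 3, 1, 2]
  pop 5: no out-edges | ready=[6] | order so far=[4, 0, 3, 1, 2, 5]
  pop 6: no out-edges | ready=[] | order so far=[4, 0, 3, 1, 2, 5, 6]
  Result: [4, 0, 3, 1, 2, 5, 6]

Answer: [4, 0, 3, 1, 2, 5, 6]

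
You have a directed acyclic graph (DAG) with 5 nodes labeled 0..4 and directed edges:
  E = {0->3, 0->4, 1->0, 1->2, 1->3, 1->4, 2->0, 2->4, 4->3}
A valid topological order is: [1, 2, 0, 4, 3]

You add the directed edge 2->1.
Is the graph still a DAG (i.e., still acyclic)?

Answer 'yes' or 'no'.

Given toposort: [1, 2, 0, 4, 3]
Position of 2: index 1; position of 1: index 0
New edge 2->1: backward (u after v in old order)
Backward edge: old toposort is now invalid. Check if this creates a cycle.
Does 1 already reach 2? Reachable from 1: [0, 1, 2, 3, 4]. YES -> cycle!
Still a DAG? no

Answer: no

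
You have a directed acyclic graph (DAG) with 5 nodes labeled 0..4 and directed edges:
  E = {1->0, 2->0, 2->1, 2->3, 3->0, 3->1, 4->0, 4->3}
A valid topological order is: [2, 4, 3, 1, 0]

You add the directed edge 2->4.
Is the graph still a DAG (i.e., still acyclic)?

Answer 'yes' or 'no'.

Answer: yes

Derivation:
Given toposort: [2, 4, 3, 1, 0]
Position of 2: index 0; position of 4: index 1
New edge 2->4: forward
Forward edge: respects the existing order. Still a DAG, same toposort still valid.
Still a DAG? yes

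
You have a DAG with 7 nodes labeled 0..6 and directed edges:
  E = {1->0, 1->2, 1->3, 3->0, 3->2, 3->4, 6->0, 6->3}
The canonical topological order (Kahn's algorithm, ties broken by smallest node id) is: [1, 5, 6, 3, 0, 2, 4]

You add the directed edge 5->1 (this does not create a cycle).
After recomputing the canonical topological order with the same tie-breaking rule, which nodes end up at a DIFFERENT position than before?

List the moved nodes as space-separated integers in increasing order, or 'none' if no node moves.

Answer: 1 5

Derivation:
Old toposort: [1, 5, 6, 3, 0, 2, 4]
Added edge 5->1
Recompute Kahn (smallest-id tiebreak):
  initial in-degrees: [3, 1, 2, 2, 1, 0, 0]
  ready (indeg=0): [5, 6]
  pop 5: indeg[1]->0 | ready=[1, 6] | order so far=[5]
  pop 1: indeg[0]->2; indeg[2]->1; indeg[3]->1 | ready=[6] | order so far=[5, 1]
  pop 6: indeg[0]->1; indeg[3]->0 | ready=[3] | order so far=[5, 1, 6]
  pop 3: indeg[0]->0; indeg[2]->0; indeg[4]->0 | ready=[0, 2, 4] | order so far=[5, 1, 6, 3]
  pop 0: no out-edges | ready=[2, 4] | order so far=[5, 1, 6, 3, 0]
  pop 2: no out-edges | ready=[4] | order so far=[5, 1, 6, 3, 0, 2]
  pop 4: no out-edges | ready=[] | order so far=[5, 1, 6, 3, 0, 2, 4]
New canonical toposort: [5, 1, 6, 3, 0, 2, 4]
Compare positions:
  Node 0: index 4 -> 4 (same)
  Node 1: index 0 -> 1 (moved)
  Node 2: index 5 -> 5 (same)
  Node 3: index 3 -> 3 (same)
  Node 4: index 6 -> 6 (same)
  Node 5: index 1 -> 0 (moved)
  Node 6: index 2 -> 2 (same)
Nodes that changed position: 1 5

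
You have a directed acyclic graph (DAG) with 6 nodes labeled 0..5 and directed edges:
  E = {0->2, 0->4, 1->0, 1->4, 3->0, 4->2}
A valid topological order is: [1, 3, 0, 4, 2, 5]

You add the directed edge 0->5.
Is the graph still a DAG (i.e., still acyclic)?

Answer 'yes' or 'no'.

Answer: yes

Derivation:
Given toposort: [1, 3, 0, 4, 2, 5]
Position of 0: index 2; position of 5: index 5
New edge 0->5: forward
Forward edge: respects the existing order. Still a DAG, same toposort still valid.
Still a DAG? yes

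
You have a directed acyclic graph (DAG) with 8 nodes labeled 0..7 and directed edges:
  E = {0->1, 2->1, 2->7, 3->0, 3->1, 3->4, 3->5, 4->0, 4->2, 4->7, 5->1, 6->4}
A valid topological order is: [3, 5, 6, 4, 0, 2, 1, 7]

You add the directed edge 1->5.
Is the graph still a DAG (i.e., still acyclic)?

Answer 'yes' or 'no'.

Answer: no

Derivation:
Given toposort: [3, 5, 6, 4, 0, 2, 1, 7]
Position of 1: index 6; position of 5: index 1
New edge 1->5: backward (u after v in old order)
Backward edge: old toposort is now invalid. Check if this creates a cycle.
Does 5 already reach 1? Reachable from 5: [1, 5]. YES -> cycle!
Still a DAG? no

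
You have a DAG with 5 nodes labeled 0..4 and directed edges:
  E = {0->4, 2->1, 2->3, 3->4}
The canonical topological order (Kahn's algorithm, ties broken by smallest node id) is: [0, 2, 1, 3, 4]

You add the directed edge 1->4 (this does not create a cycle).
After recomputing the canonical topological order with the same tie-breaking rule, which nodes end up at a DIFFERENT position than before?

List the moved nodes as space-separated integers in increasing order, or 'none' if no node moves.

Old toposort: [0, 2, 1, 3, 4]
Added edge 1->4
Recompute Kahn (smallest-id tiebreak):
  initial in-degrees: [0, 1, 0, 1, 3]
  ready (indeg=0): [0, 2]
  pop 0: indeg[4]->2 | ready=[2] | order so far=[0]
  pop 2: indeg[1]->0; indeg[3]->0 | ready=[1, 3] | order so far=[0, 2]
  pop 1: indeg[4]->1 | ready=[3] | order so far=[0, 2, 1]
  pop 3: indeg[4]->0 | ready=[4] | order so far=[0, 2, 1, 3]
  pop 4: no out-edges | ready=[] | order so far=[0, 2, 1, 3, 4]
New canonical toposort: [0, 2, 1, 3, 4]
Compare positions:
  Node 0: index 0 -> 0 (same)
  Node 1: index 2 -> 2 (same)
  Node 2: index 1 -> 1 (same)
  Node 3: index 3 -> 3 (same)
  Node 4: index 4 -> 4 (same)
Nodes that changed position: none

Answer: none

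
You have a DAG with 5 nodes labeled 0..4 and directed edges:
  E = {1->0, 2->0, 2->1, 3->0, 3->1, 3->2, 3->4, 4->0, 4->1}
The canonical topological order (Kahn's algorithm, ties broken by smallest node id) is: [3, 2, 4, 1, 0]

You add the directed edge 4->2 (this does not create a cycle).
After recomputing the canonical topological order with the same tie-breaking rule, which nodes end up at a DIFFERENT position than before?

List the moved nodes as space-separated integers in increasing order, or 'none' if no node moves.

Answer: 2 4

Derivation:
Old toposort: [3, 2, 4, 1, 0]
Added edge 4->2
Recompute Kahn (smallest-id tiebreak):
  initial in-degrees: [4, 3, 2, 0, 1]
  ready (indeg=0): [3]
  pop 3: indeg[0]->3; indeg[1]->2; indeg[2]->1; indeg[4]->0 | ready=[4] | order so far=[3]
  pop 4: indeg[0]->2; indeg[1]->1; indeg[2]->0 | ready=[2] | order so far=[3, 4]
  pop 2: indeg[0]->1; indeg[1]->0 | ready=[1] | order so far=[3, 4, 2]
  pop 1: indeg[0]->0 | ready=[0] | order so far=[3, 4, 2, 1]
  pop 0: no out-edges | ready=[] | order so far=[3, 4, 2, 1, 0]
New canonical toposort: [3, 4, 2, 1, 0]
Compare positions:
  Node 0: index 4 -> 4 (same)
  Node 1: index 3 -> 3 (same)
  Node 2: index 1 -> 2 (moved)
  Node 3: index 0 -> 0 (same)
  Node 4: index 2 -> 1 (moved)
Nodes that changed position: 2 4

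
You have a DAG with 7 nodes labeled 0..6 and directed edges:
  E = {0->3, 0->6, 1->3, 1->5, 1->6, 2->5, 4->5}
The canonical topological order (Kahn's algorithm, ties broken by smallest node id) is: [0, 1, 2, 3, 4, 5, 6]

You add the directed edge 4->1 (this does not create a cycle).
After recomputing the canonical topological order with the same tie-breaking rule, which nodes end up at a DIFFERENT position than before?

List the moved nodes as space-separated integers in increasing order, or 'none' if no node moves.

Answer: 1 2 3 4

Derivation:
Old toposort: [0, 1, 2, 3, 4, 5, 6]
Added edge 4->1
Recompute Kahn (smallest-id tiebreak):
  initial in-degrees: [0, 1, 0, 2, 0, 3, 2]
  ready (indeg=0): [0, 2, 4]
  pop 0: indeg[3]->1; indeg[6]->1 | ready=[2, 4] | order so far=[0]
  pop 2: indeg[5]->2 | ready=[4] | order so far=[0, 2]
  pop 4: indeg[1]->0; indeg[5]->1 | ready=[1] | order so far=[0, 2, 4]
  pop 1: indeg[3]->0; indeg[5]->0; indeg[6]->0 | ready=[3, 5, 6] | order so far=[0, 2, 4, 1]
  pop 3: no out-edges | ready=[5, 6] | order so far=[0, 2, 4, 1, 3]
  pop 5: no out-edges | ready=[6] | order so far=[0, 2, 4, 1, 3, 5]
  pop 6: no out-edges | ready=[] | order so far=[0, 2, 4, 1, 3, 5, 6]
New canonical toposort: [0, 2, 4, 1, 3, 5, 6]
Compare positions:
  Node 0: index 0 -> 0 (same)
  Node 1: index 1 -> 3 (moved)
  Node 2: index 2 -> 1 (moved)
  Node 3: index 3 -> 4 (moved)
  Node 4: index 4 -> 2 (moved)
  Node 5: index 5 -> 5 (same)
  Node 6: index 6 -> 6 (same)
Nodes that changed position: 1 2 3 4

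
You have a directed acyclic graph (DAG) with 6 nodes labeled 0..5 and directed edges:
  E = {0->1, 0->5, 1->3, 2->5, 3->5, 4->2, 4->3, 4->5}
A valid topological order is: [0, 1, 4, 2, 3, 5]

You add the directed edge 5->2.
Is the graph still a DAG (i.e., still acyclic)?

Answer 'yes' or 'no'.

Answer: no

Derivation:
Given toposort: [0, 1, 4, 2, 3, 5]
Position of 5: index 5; position of 2: index 3
New edge 5->2: backward (u after v in old order)
Backward edge: old toposort is now invalid. Check if this creates a cycle.
Does 2 already reach 5? Reachable from 2: [2, 5]. YES -> cycle!
Still a DAG? no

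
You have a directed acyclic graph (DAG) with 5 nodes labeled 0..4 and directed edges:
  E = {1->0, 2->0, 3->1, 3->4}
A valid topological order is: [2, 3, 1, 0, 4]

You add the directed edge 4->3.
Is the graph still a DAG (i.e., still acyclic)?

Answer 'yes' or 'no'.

Answer: no

Derivation:
Given toposort: [2, 3, 1, 0, 4]
Position of 4: index 4; position of 3: index 1
New edge 4->3: backward (u after v in old order)
Backward edge: old toposort is now invalid. Check if this creates a cycle.
Does 3 already reach 4? Reachable from 3: [0, 1, 3, 4]. YES -> cycle!
Still a DAG? no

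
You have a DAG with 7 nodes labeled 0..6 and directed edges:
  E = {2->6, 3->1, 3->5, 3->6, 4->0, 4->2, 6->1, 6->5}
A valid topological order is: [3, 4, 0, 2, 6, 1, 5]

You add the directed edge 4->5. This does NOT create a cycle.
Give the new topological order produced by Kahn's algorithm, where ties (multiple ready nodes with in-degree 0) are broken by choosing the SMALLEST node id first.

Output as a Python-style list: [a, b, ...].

Old toposort: [3, 4, 0, 2, 6, 1, 5]
Added edge: 4->5
Position of 4 (1) < position of 5 (6). Old order still valid.
Run Kahn's algorithm (break ties by smallest node id):
  initial in-degrees: [1, 2, 1, 0, 0, 3, 2]
  ready (indeg=0): [3, 4]
  pop 3: indeg[1]->1; indeg[5]->2; indeg[6]->1 | ready=[4] | order so far=[3]
  pop 4: indeg[0]->0; indeg[2]->0; indeg[5]->1 | ready=[0, 2] | order so far=[3, 4]
  pop 0: no out-edges | ready=[2] | order so far=[3, 4, 0]
  pop 2: indeg[6]->0 | ready=[6] | order so far=[3, 4, 0, 2]
  pop 6: indeg[1]->0; indeg[5]->0 | ready=[1, 5] | order so far=[3, 4, 0, 2, 6]
  pop 1: no out-edges | ready=[5] | order so far=[3, 4, 0, 2, 6, 1]
  pop 5: no out-edges | ready=[] | order so far=[3, 4, 0, 2, 6, 1, 5]
  Result: [3, 4, 0, 2, 6, 1, 5]

Answer: [3, 4, 0, 2, 6, 1, 5]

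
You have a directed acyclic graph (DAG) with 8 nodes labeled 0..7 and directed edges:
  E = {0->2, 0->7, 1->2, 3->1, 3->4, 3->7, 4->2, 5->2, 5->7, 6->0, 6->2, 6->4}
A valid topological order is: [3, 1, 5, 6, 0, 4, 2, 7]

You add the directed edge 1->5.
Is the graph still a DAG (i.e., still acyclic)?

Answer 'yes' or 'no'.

Answer: yes

Derivation:
Given toposort: [3, 1, 5, 6, 0, 4, 2, 7]
Position of 1: index 1; position of 5: index 2
New edge 1->5: forward
Forward edge: respects the existing order. Still a DAG, same toposort still valid.
Still a DAG? yes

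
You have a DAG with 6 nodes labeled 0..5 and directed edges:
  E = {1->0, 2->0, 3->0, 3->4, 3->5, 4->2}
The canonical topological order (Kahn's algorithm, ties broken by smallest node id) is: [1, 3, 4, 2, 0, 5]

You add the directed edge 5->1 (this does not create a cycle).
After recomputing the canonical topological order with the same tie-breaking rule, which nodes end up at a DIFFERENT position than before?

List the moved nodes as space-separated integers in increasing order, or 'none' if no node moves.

Old toposort: [1, 3, 4, 2, 0, 5]
Added edge 5->1
Recompute Kahn (smallest-id tiebreak):
  initial in-degrees: [3, 1, 1, 0, 1, 1]
  ready (indeg=0): [3]
  pop 3: indeg[0]->2; indeg[4]->0; indeg[5]->0 | ready=[4, 5] | order so far=[3]
  pop 4: indeg[2]->0 | ready=[2, 5] | order so far=[3, 4]
  pop 2: indeg[0]->1 | ready=[5] | order so far=[3, 4, 2]
  pop 5: indeg[1]->0 | ready=[1] | order so far=[3, 4, 2, 5]
  pop 1: indeg[0]->0 | ready=[0] | order so far=[3, 4, 2, 5, 1]
  pop 0: no out-edges | ready=[] | order so far=[3, 4, 2, 5, 1, 0]
New canonical toposort: [3, 4, 2, 5, 1, 0]
Compare positions:
  Node 0: index 4 -> 5 (moved)
  Node 1: index 0 -> 4 (moved)
  Node 2: index 3 -> 2 (moved)
  Node 3: index 1 -> 0 (moved)
  Node 4: index 2 -> 1 (moved)
  Node 5: index 5 -> 3 (moved)
Nodes that changed position: 0 1 2 3 4 5

Answer: 0 1 2 3 4 5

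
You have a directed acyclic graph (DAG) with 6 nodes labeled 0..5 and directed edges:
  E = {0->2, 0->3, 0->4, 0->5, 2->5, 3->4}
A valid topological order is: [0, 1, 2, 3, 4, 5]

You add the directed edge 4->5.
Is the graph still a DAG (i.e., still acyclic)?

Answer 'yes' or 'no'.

Answer: yes

Derivation:
Given toposort: [0, 1, 2, 3, 4, 5]
Position of 4: index 4; position of 5: index 5
New edge 4->5: forward
Forward edge: respects the existing order. Still a DAG, same toposort still valid.
Still a DAG? yes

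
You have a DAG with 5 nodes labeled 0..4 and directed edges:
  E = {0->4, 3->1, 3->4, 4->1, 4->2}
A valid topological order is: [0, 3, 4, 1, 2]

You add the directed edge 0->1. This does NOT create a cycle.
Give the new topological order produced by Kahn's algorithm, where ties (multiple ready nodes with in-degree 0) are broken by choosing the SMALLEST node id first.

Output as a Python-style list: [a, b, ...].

Old toposort: [0, 3, 4, 1, 2]
Added edge: 0->1
Position of 0 (0) < position of 1 (3). Old order still valid.
Run Kahn's algorithm (break ties by smallest node id):
  initial in-degrees: [0, 3, 1, 0, 2]
  ready (indeg=0): [0, 3]
  pop 0: indeg[1]->2; indeg[4]->1 | ready=[3] | order so far=[0]
  pop 3: indeg[1]->1; indeg[4]->0 | ready=[4] | order so far=[0, 3]
  pop 4: indeg[1]->0; indeg[2]->0 | ready=[1, 2] | order so far=[0, 3, 4]
  pop 1: no out-edges | ready=[2] | order so far=[0, 3, 4, 1]
  pop 2: no out-edges | ready=[] | order so far=[0, 3, 4, 1, 2]
  Result: [0, 3, 4, 1, 2]

Answer: [0, 3, 4, 1, 2]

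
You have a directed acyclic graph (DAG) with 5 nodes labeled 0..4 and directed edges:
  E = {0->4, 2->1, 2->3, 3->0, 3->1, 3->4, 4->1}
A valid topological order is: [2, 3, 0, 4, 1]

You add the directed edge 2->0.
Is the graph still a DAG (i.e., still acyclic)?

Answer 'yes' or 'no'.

Given toposort: [2, 3, 0, 4, 1]
Position of 2: index 0; position of 0: index 2
New edge 2->0: forward
Forward edge: respects the existing order. Still a DAG, same toposort still valid.
Still a DAG? yes

Answer: yes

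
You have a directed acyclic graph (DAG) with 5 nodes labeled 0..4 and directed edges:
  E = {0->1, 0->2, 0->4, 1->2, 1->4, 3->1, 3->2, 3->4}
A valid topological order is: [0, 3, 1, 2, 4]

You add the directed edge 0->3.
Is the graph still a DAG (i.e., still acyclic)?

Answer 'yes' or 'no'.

Given toposort: [0, 3, 1, 2, 4]
Position of 0: index 0; position of 3: index 1
New edge 0->3: forward
Forward edge: respects the existing order. Still a DAG, same toposort still valid.
Still a DAG? yes

Answer: yes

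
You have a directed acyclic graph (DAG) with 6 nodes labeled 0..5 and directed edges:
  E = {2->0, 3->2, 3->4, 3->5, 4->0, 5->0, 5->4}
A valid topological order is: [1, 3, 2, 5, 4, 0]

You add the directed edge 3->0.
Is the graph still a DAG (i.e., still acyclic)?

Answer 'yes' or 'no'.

Answer: yes

Derivation:
Given toposort: [1, 3, 2, 5, 4, 0]
Position of 3: index 1; position of 0: index 5
New edge 3->0: forward
Forward edge: respects the existing order. Still a DAG, same toposort still valid.
Still a DAG? yes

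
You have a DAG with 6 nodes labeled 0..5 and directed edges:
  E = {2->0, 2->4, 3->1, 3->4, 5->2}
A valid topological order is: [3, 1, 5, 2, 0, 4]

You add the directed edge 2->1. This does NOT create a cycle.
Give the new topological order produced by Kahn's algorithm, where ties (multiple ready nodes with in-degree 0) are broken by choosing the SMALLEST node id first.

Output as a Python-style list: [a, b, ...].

Old toposort: [3, 1, 5, 2, 0, 4]
Added edge: 2->1
Position of 2 (3) > position of 1 (1). Must reorder: 2 must now come before 1.
Run Kahn's algorithm (break ties by smallest node id):
  initial in-degrees: [1, 2, 1, 0, 2, 0]
  ready (indeg=0): [3, 5]
  pop 3: indeg[1]->1; indeg[4]->1 | ready=[5] | order so far=[3]
  pop 5: indeg[2]->0 | ready=[2] | order so far=[3, 5]
  pop 2: indeg[0]->0; indeg[1]->0; indeg[4]->0 | ready=[0, 1, 4] | order so far=[3, 5, 2]
  pop 0: no out-edges | ready=[1, 4] | order so far=[3, 5, 2, 0]
  pop 1: no out-edges | ready=[4] | order so far=[3, 5, 2, 0, 1]
  pop 4: no out-edges | ready=[] | order so far=[3, 5, 2, 0, 1, 4]
  Result: [3, 5, 2, 0, 1, 4]

Answer: [3, 5, 2, 0, 1, 4]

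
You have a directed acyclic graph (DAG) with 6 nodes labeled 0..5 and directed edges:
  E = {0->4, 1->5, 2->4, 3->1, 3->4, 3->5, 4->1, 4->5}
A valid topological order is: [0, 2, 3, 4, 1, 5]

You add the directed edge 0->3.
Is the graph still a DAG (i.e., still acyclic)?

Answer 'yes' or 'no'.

Given toposort: [0, 2, 3, 4, 1, 5]
Position of 0: index 0; position of 3: index 2
New edge 0->3: forward
Forward edge: respects the existing order. Still a DAG, same toposort still valid.
Still a DAG? yes

Answer: yes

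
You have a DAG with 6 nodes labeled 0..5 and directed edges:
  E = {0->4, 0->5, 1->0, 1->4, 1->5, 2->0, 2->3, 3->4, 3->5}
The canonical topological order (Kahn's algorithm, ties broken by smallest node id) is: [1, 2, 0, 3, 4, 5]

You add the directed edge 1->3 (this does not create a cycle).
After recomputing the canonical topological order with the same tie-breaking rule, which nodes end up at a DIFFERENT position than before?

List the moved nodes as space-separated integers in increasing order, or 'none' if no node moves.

Old toposort: [1, 2, 0, 3, 4, 5]
Added edge 1->3
Recompute Kahn (smallest-id tiebreak):
  initial in-degrees: [2, 0, 0, 2, 3, 3]
  ready (indeg=0): [1, 2]
  pop 1: indeg[0]->1; indeg[3]->1; indeg[4]->2; indeg[5]->2 | ready=[2] | order so far=[1]
  pop 2: indeg[0]->0; indeg[3]->0 | ready=[0, 3] | order so far=[1, 2]
  pop 0: indeg[4]->1; indeg[5]->1 | ready=[3] | order so far=[1, 2, 0]
  pop 3: indeg[4]->0; indeg[5]->0 | ready=[4, 5] | order so far=[1, 2, 0, 3]
  pop 4: no out-edges | ready=[5] | order so far=[1, 2, 0, 3, 4]
  pop 5: no out-edges | ready=[] | order so far=[1, 2, 0, 3, 4, 5]
New canonical toposort: [1, 2, 0, 3, 4, 5]
Compare positions:
  Node 0: index 2 -> 2 (same)
  Node 1: index 0 -> 0 (same)
  Node 2: index 1 -> 1 (same)
  Node 3: index 3 -> 3 (same)
  Node 4: index 4 -> 4 (same)
  Node 5: index 5 -> 5 (same)
Nodes that changed position: none

Answer: none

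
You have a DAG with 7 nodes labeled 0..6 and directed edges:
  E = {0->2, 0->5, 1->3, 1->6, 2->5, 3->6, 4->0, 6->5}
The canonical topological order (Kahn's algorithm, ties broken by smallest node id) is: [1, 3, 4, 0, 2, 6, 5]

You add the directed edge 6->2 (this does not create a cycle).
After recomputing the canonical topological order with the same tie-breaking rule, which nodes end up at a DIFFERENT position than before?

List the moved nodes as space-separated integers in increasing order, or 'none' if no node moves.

Old toposort: [1, 3, 4, 0, 2, 6, 5]
Added edge 6->2
Recompute Kahn (smallest-id tiebreak):
  initial in-degrees: [1, 0, 2, 1, 0, 3, 2]
  ready (indeg=0): [1, 4]
  pop 1: indeg[3]->0; indeg[6]->1 | ready=[3, 4] | order so far=[1]
  pop 3: indeg[6]->0 | ready=[4, 6] | order so far=[1, 3]
  pop 4: indeg[0]->0 | ready=[0, 6] | order so far=[1, 3, 4]
  pop 0: indeg[2]->1; indeg[5]->2 | ready=[6] | order so far=[1, 3, 4, 0]
  pop 6: indeg[2]->0; indeg[5]->1 | ready=[2] | order so far=[1, 3, 4, 0, 6]
  pop 2: indeg[5]->0 | ready=[5] | order so far=[1, 3, 4, 0, 6, 2]
  pop 5: no out-edges | ready=[] | order so far=[1, 3, 4, 0, 6, 2, 5]
New canonical toposort: [1, 3, 4, 0, 6, 2, 5]
Compare positions:
  Node 0: index 3 -> 3 (same)
  Node 1: index 0 -> 0 (same)
  Node 2: index 4 -> 5 (moved)
  Node 3: index 1 -> 1 (same)
  Node 4: index 2 -> 2 (same)
  Node 5: index 6 -> 6 (same)
  Node 6: index 5 -> 4 (moved)
Nodes that changed position: 2 6

Answer: 2 6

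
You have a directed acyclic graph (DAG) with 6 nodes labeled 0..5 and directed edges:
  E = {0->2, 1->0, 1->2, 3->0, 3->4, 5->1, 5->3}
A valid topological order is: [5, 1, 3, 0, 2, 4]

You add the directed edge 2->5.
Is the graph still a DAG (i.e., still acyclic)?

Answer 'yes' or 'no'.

Answer: no

Derivation:
Given toposort: [5, 1, 3, 0, 2, 4]
Position of 2: index 4; position of 5: index 0
New edge 2->5: backward (u after v in old order)
Backward edge: old toposort is now invalid. Check if this creates a cycle.
Does 5 already reach 2? Reachable from 5: [0, 1, 2, 3, 4, 5]. YES -> cycle!
Still a DAG? no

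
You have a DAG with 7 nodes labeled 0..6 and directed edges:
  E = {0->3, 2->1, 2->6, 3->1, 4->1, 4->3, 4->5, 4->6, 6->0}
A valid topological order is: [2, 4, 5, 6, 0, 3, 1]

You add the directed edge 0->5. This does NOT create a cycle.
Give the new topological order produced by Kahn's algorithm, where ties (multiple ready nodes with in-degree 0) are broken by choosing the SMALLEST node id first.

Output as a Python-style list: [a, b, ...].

Answer: [2, 4, 6, 0, 3, 1, 5]

Derivation:
Old toposort: [2, 4, 5, 6, 0, 3, 1]
Added edge: 0->5
Position of 0 (4) > position of 5 (2). Must reorder: 0 must now come before 5.
Run Kahn's algorithm (break ties by smallest node id):
  initial in-degrees: [1, 3, 0, 2, 0, 2, 2]
  ready (indeg=0): [2, 4]
  pop 2: indeg[1]->2; indeg[6]->1 | ready=[4] | order so far=[2]
  pop 4: indeg[1]->1; indeg[3]->1; indeg[5]->1; indeg[6]->0 | ready=[6] | order so far=[2, 4]
  pop 6: indeg[0]->0 | ready=[0] | order so far=[2, 4, 6]
  pop 0: indeg[3]->0; indeg[5]->0 | ready=[3, 5] | order so far=[2, 4, 6, 0]
  pop 3: indeg[1]->0 | ready=[1, 5] | order so far=[2, 4, 6, 0, 3]
  pop 1: no out-edges | ready=[5] | order so far=[2, 4, 6, 0, 3, 1]
  pop 5: no out-edges | ready=[] | order so far=[2, 4, 6, 0, 3, 1, 5]
  Result: [2, 4, 6, 0, 3, 1, 5]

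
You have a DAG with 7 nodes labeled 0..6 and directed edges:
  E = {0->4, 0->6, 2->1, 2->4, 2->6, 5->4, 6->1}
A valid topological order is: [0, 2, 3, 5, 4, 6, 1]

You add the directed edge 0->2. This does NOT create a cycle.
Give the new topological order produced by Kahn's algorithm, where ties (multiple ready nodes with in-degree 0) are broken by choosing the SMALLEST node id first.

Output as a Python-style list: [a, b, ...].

Old toposort: [0, 2, 3, 5, 4, 6, 1]
Added edge: 0->2
Position of 0 (0) < position of 2 (1). Old order still valid.
Run Kahn's algorithm (break ties by smallest node id):
  initial in-degrees: [0, 2, 1, 0, 3, 0, 2]
  ready (indeg=0): [0, 3, 5]
  pop 0: indeg[2]->0; indeg[4]->2; indeg[6]->1 | ready=[2, 3, 5] | order so far=[0]
  pop 2: indeg[1]->1; indeg[4]->1; indeg[6]->0 | ready=[3, 5, 6] | order so far=[0, 2]
  pop 3: no out-edges | ready=[5, 6] | order so far=[0, 2, 3]
  pop 5: indeg[4]->0 | ready=[4, 6] | order so far=[0, 2, 3, 5]
  pop 4: no out-edges | ready=[6] | order so far=[0, 2, 3, 5, 4]
  pop 6: indeg[1]->0 | ready=[1] | order so far=[0, 2, 3, 5, 4, 6]
  pop 1: no out-edges | ready=[] | order so far=[0, 2, 3, 5, 4, 6, 1]
  Result: [0, 2, 3, 5, 4, 6, 1]

Answer: [0, 2, 3, 5, 4, 6, 1]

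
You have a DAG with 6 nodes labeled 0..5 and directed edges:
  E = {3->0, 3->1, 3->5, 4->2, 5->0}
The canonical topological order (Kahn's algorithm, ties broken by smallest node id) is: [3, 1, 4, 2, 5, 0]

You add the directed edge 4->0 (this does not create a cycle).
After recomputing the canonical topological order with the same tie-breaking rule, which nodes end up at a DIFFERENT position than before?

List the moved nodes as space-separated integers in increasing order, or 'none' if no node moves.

Answer: none

Derivation:
Old toposort: [3, 1, 4, 2, 5, 0]
Added edge 4->0
Recompute Kahn (smallest-id tiebreak):
  initial in-degrees: [3, 1, 1, 0, 0, 1]
  ready (indeg=0): [3, 4]
  pop 3: indeg[0]->2; indeg[1]->0; indeg[5]->0 | ready=[1, 4, 5] | order so far=[3]
  pop 1: no out-edges | ready=[4, 5] | order so far=[3, 1]
  pop 4: indeg[0]->1; indeg[2]->0 | ready=[2, 5] | order so far=[3, 1, 4]
  pop 2: no out-edges | ready=[5] | order so far=[3, 1, 4, 2]
  pop 5: indeg[0]->0 | ready=[0] | order so far=[3, 1, 4, 2, 5]
  pop 0: no out-edges | ready=[] | order so far=[3, 1, 4, 2, 5, 0]
New canonical toposort: [3, 1, 4, 2, 5, 0]
Compare positions:
  Node 0: index 5 -> 5 (same)
  Node 1: index 1 -> 1 (same)
  Node 2: index 3 -> 3 (same)
  Node 3: index 0 -> 0 (same)
  Node 4: index 2 -> 2 (same)
  Node 5: index 4 -> 4 (same)
Nodes that changed position: none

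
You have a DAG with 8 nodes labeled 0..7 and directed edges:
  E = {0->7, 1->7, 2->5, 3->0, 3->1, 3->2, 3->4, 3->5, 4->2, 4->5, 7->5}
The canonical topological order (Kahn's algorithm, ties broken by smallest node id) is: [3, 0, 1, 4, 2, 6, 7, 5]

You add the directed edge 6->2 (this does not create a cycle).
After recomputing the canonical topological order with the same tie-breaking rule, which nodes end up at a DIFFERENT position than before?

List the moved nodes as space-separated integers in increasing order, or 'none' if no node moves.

Answer: 2 6

Derivation:
Old toposort: [3, 0, 1, 4, 2, 6, 7, 5]
Added edge 6->2
Recompute Kahn (smallest-id tiebreak):
  initial in-degrees: [1, 1, 3, 0, 1, 4, 0, 2]
  ready (indeg=0): [3, 6]
  pop 3: indeg[0]->0; indeg[1]->0; indeg[2]->2; indeg[4]->0; indeg[5]->3 | ready=[0, 1, 4, 6] | order so far=[3]
  pop 0: indeg[7]->1 | ready=[1, 4, 6] | order so far=[3, 0]
  pop 1: indeg[7]->0 | ready=[4, 6, 7] | order so far=[3, 0, 1]
  pop 4: indeg[2]->1; indeg[5]->2 | ready=[6, 7] | order so far=[3, 0, 1, 4]
  pop 6: indeg[2]->0 | ready=[2, 7] | order so far=[3, 0, 1, 4, 6]
  pop 2: indeg[5]->1 | ready=[7] | order so far=[3, 0, 1, 4, 6, 2]
  pop 7: indeg[5]->0 | ready=[5] | order so far=[3, 0, 1, 4, 6, 2, 7]
  pop 5: no out-edges | ready=[] | order so far=[3, 0, 1, 4, 6, 2, 7, 5]
New canonical toposort: [3, 0, 1, 4, 6, 2, 7, 5]
Compare positions:
  Node 0: index 1 -> 1 (same)
  Node 1: index 2 -> 2 (same)
  Node 2: index 4 -> 5 (moved)
  Node 3: index 0 -> 0 (same)
  Node 4: index 3 -> 3 (same)
  Node 5: index 7 -> 7 (same)
  Node 6: index 5 -> 4 (moved)
  Node 7: index 6 -> 6 (same)
Nodes that changed position: 2 6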